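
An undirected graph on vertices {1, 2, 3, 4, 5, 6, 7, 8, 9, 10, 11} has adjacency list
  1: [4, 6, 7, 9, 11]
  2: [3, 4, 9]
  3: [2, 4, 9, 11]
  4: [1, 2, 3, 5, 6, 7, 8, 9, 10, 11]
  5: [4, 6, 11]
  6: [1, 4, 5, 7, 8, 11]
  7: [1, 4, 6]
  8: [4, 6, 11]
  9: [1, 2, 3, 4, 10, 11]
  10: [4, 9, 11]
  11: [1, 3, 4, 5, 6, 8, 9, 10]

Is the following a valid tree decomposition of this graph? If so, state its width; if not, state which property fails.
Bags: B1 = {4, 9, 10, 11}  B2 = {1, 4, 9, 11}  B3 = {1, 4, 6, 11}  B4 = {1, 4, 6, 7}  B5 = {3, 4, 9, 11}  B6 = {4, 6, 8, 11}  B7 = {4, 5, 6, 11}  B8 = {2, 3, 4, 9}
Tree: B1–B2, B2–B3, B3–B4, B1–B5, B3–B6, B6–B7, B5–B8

Checking the three conditions: (i) the bags cover all of {1, 2, 3, 4, 5, 6, 7, 8, 9, 10, 11}; (ii) for each edge, some bag contains both endpoints; (iii) the bags containing any fixed vertex form a subtree. All hold, so the decomposition is valid with width 4 − 1 = 3.

Yes; width 3.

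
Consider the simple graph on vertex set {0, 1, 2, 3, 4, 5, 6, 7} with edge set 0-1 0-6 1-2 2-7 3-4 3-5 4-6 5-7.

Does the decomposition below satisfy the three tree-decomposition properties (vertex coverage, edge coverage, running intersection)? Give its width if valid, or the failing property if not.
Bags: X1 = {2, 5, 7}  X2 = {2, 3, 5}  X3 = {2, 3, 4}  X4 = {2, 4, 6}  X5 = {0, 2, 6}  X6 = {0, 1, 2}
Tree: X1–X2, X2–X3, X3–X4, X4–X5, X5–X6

Yes; width 2.

Checking the three conditions: (i) the bags cover all of {0, 1, 2, 3, 4, 5, 6, 7}; (ii) for each edge, some bag contains both endpoints; (iii) the bags containing any fixed vertex form a subtree. All hold, so the decomposition is valid with width 3 − 1 = 2.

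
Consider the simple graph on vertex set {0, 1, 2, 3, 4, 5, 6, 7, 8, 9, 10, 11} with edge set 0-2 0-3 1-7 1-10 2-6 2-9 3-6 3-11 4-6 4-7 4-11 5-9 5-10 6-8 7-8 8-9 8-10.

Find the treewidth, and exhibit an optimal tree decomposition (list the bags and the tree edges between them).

Treewidth 3.
Bags: B1 = {1, 5, 7, 10}  B2 = {5, 7, 8, 10}  B3 = {5, 7, 8, 9}  B4 = {4, 7, 8, 9}  B5 = {4, 6, 8, 9}  B6 = {2, 4, 6, 9}  B7 = {2, 4, 6, 11}  B8 = {2, 3, 6, 11}  B9 = {0, 2, 3, 11}
Tree: B1–B2, B2–B3, B3–B4, B4–B5, B5–B6, B6–B7, B7–B8, B8–B9

Every bag has size at most 4, so the width is 4 − 1 = 3 and tw(G) ≤ 3. For the lower bound: the 4 vertex sets {1,5,10}, {7}, {8}, {2,4,6,9} are disjoint, each induces a connected subgraph, and every pair is joined by at least one edge of G. Contracting each set to a single vertex therefore yields K_{4} as a minor, and since treewidth is minor-monotone, tw(G) ≥ tw(K_{4}) = 3. Hence tw(G) = 3 exactly.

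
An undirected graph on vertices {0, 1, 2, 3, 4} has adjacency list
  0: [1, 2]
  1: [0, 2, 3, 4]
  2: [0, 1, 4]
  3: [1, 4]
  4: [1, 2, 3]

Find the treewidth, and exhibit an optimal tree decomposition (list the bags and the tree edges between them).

Treewidth 2.
One optimal decomposition is:
Bags: B1 = {1, 3, 4}  B2 = {1, 2, 4}  B3 = {0, 1, 2}
Tree: B1–B2, B2–B3

The largest bag has 3 vertices, giving width 2; this decomposition certifies tw(G) ≤ 2. For the lower bound, the 3 vertices {0, 1, 2} are pairwise adjacent, and any tree decomposition puts a clique entirely inside one bag — forcing width ≥ 2. Therefore the treewidth is 2.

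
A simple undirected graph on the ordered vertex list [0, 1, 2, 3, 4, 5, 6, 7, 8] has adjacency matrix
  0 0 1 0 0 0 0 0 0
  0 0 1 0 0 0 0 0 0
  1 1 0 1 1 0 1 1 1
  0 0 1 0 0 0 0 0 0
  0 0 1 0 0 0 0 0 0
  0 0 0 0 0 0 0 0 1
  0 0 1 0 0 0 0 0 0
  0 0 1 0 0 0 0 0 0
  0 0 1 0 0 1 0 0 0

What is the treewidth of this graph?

1

A width-1 tree decomposition is:
Bags: B1 = {2, 8}  B2 = {2, 6}  B3 = {1, 2}  B4 = {2, 4}  B5 = {2, 3}  B6 = {5, 8}  B7 = {2, 7}  B8 = {0, 2}
Tree: B1–B2, B1–B3, B1–B4, B2–B5, B1–B6, B2–B7, B5–B8
Every bag has size at most 2, so the width is 2 − 1 = 1 and tw(G) ≤ 1. G has an edge, so its treewidth is at least 1. Hence tw(G) = 1 exactly.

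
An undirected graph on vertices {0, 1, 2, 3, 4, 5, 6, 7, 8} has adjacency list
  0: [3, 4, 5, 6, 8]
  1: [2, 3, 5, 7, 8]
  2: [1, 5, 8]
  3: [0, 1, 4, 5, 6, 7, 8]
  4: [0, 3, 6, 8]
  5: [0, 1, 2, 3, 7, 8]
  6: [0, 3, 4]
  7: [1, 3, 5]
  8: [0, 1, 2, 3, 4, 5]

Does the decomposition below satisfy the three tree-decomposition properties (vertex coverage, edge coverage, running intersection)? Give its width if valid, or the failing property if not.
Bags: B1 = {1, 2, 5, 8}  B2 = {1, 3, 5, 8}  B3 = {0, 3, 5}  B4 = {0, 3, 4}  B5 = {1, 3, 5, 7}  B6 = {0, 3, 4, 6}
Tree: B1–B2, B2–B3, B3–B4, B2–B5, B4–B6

No — edge (8,0) lies in no bag.

A tree decomposition must satisfy three properties: every vertex lies in some bag; for every edge, both endpoints lie together in some bag; and for every vertex, the bags containing it form a connected subtree. Here edge (8,0) lies in no bag, so the decomposition is invalid.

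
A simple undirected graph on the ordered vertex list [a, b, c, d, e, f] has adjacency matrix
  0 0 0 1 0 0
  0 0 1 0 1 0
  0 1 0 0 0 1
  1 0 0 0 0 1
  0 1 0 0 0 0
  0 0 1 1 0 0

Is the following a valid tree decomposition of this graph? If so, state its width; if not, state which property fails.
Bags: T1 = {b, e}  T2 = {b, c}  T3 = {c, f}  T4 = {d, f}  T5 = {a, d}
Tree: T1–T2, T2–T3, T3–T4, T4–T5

Checking the three conditions: (i) the bags cover all of {a, b, c, d, e, f}; (ii) for each edge, some bag contains both endpoints; (iii) the bags containing any fixed vertex form a subtree. All hold, so the decomposition is valid with width 2 − 1 = 1.

Yes; width 1.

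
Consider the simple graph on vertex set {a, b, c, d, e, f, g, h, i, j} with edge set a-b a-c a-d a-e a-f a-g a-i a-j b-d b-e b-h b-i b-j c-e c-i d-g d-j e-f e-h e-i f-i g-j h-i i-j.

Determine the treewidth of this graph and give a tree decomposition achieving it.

Treewidth 3.
One such decomposition:
Bags: B1 = {b, e, h, i}  B2 = {a, b, e, i}  B3 = {a, c, e, i}  B4 = {a, b, i, j}  B5 = {a, b, d, j}  B6 = {a, d, g, j}  B7 = {a, e, f, i}
Tree: B1–B2, B2–B3, B2–B4, B4–B5, B5–B6, B2–B7

Every bag has size at most 4, so the width is 4 − 1 = 3 and tw(G) ≤ 3. For the lower bound, the 4 vertices {b, e, h, i} are pairwise adjacent, and any tree decomposition puts a clique entirely inside one bag — forcing width ≥ 3. Combining the bounds, tw(G) = 3.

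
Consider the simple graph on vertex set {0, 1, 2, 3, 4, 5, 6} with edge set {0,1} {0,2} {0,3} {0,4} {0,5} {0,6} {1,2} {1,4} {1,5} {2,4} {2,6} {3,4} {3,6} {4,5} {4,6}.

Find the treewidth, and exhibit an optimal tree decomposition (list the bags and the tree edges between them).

Treewidth 3.
Bags: B1 = {0, 1, 2, 4}  B2 = {0, 1, 4, 5}  B3 = {0, 2, 4, 6}  B4 = {0, 3, 4, 6}
Tree: B1–B2, B1–B3, B3–B4

The largest bag has 4 vertices, giving width 3; this decomposition certifies tw(G) ≤ 3. For the lower bound, the 4 vertices {0, 1, 2, 4} are pairwise adjacent, and any tree decomposition puts a clique entirely inside one bag — forcing width ≥ 3. Combining the bounds, tw(G) = 3.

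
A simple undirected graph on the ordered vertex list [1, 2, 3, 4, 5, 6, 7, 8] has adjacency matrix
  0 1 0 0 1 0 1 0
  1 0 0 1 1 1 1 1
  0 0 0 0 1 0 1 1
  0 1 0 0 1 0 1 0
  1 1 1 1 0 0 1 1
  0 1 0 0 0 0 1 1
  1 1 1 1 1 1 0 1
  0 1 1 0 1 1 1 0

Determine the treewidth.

3

A width-3 tree decomposition is:
Bags: B1 = {3, 5, 7, 8}  B2 = {2, 5, 7, 8}  B3 = {2, 6, 7, 8}  B4 = {1, 2, 5, 7}  B5 = {2, 4, 5, 7}
Tree: B1–B2, B2–B3, B2–B4, B4–B5
The largest bag has 4 vertices, giving width 3; this decomposition certifies tw(G) ≤ 3. For the lower bound, the 4 vertices {2, 5, 7, 8} are pairwise adjacent, and any tree decomposition puts a clique entirely inside one bag — forcing width ≥ 3. The upper and lower bounds meet at 3, so that is the treewidth.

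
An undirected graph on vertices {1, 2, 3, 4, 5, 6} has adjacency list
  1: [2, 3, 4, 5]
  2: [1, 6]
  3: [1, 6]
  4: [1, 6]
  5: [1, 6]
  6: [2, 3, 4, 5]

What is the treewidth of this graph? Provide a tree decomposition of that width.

Treewidth 2.
One such decomposition:
Bags: B1 = {1, 3, 6}  B2 = {1, 5, 6}  B3 = {1, 4, 6}  B4 = {1, 2, 6}
Tree: B1–B2, B2–B3, B3–B4

Every bag has size at most 3, so the width is 3 − 1 = 2 and tw(G) ≤ 2. For the lower bound, G contains the cycle 1–3–6–5–1, so G is not a forest; only forests have treewidth ≤ 1, hence tw(G) ≥ 2. Therefore the treewidth is 2.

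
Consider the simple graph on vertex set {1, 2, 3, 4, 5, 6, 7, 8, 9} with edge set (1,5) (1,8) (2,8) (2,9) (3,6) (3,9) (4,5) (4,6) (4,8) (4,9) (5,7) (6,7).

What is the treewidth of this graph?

3

A width-3 tree decomposition is:
Bags: B1 = {1, 5, 7, 8}  B2 = {4, 5, 7, 8}  B3 = {4, 6, 7, 8}  B4 = {2, 4, 6, 8}  B5 = {2, 4, 6, 9}  B6 = {2, 3, 6, 9}
Tree: B1–B2, B2–B3, B3–B4, B4–B5, B5–B6
Each bag holds 4 vertices, so the decomposition has width 3, which upper-bounds the treewidth. For the lower bound: the 4 vertex sets {1,5,7}, {8}, {4}, {2,3,6,9} are disjoint, each induces a connected subgraph, and every pair is joined by at least one edge of G. Contracting each set to a single vertex therefore yields K_{4} as a minor, and since treewidth is minor-monotone, tw(G) ≥ tw(K_{4}) = 3. The upper and lower bounds meet at 3, so that is the treewidth.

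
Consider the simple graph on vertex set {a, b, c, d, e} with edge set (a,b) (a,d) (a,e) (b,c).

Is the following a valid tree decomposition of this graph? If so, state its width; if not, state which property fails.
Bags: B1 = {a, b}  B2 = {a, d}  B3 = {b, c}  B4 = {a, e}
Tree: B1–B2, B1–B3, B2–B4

Every vertex of G appears in some bag (union = {a, b, c, d, e}); every edge is covered by a bag; and for each vertex v the set of bags containing v is connected in the bag tree. The decomposition is therefore valid. The largest bag has 2 vertices, so the width is 1.

Yes; width 1.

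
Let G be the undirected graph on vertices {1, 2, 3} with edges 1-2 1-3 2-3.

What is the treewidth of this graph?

A width-2 tree decomposition is:
Bags: B1 = {1, 2, 3}
Tree: (single bag)
A single bag containing all 3 vertices is trivially a valid decomposition of width 2. Conversely, {1, 2, 3} is a clique of size 3, and the vertices of any clique must share a bag in every tree decomposition; so some bag has ≥ 3 vertices and tw(G) ≥ 2. Hence tw(G) = 2 exactly.

2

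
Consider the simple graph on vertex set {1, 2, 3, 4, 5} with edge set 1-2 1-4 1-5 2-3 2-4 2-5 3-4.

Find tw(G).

A width-2 tree decomposition is:
Bags: B1 = {1, 2, 4}  B2 = {2, 3, 4}  B3 = {1, 2, 5}
Tree: B1–B2, B1–B3
Every bag has size at most 3, so the width is 3 − 1 = 2 and tw(G) ≤ 2. Conversely, {1, 2, 4} is a clique of size 3, and the vertices of any clique must share a bag in every tree decomposition; so some bag has ≥ 3 vertices and tw(G) ≥ 2. Hence tw(G) = 2 exactly.

2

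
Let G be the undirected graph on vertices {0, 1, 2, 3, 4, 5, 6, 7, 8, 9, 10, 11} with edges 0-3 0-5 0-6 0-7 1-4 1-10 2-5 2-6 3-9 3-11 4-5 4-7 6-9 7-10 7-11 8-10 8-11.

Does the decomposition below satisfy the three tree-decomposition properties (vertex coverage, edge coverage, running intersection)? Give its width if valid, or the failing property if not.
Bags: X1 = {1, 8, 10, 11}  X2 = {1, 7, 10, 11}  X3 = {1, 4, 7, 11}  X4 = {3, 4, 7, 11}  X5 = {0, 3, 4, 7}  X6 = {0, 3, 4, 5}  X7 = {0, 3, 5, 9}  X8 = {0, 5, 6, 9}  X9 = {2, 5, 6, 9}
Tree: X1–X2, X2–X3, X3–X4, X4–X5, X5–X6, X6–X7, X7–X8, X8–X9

Every vertex of G appears in some bag (union = {0, 1, 2, 3, 4, 5, 6, 7, 8, 9, 10, 11}); every edge is covered by a bag; and for each vertex v the set of bags containing v is connected in the bag tree. The decomposition is therefore valid. The largest bag has 4 vertices, so the width is 3.

Yes; width 3.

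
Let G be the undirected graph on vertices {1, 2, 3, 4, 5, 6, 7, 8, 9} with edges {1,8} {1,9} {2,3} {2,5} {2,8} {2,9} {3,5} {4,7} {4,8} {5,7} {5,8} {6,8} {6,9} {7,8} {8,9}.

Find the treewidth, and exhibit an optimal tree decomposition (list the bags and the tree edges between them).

Treewidth 2.
One such decomposition:
Bags: B1 = {2, 5, 8}  B2 = {2, 8, 9}  B3 = {5, 7, 8}  B4 = {1, 8, 9}  B5 = {2, 3, 5}  B6 = {6, 8, 9}  B7 = {4, 7, 8}
Tree: B1–B2, B1–B3, B2–B4, B1–B5, B4–B6, B3–B7

The largest bag has 3 vertices, giving width 2; this decomposition certifies tw(G) ≤ 2. For the lower bound, the 3 vertices {1, 8, 9} are pairwise adjacent, and any tree decomposition puts a clique entirely inside one bag — forcing width ≥ 2. Therefore the treewidth is 2.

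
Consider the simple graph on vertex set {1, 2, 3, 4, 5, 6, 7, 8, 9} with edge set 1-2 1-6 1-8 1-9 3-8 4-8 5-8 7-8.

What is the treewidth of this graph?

A width-1 tree decomposition is:
Bags: B1 = {1, 8}  B2 = {1, 6}  B3 = {3, 8}  B4 = {1, 2}  B5 = {7, 8}  B6 = {5, 8}  B7 = {1, 9}  B8 = {4, 8}
Tree: B1–B2, B1–B3, B1–B4, B3–B5, B5–B6, B4–B7, B1–B8
The largest bag has 2 vertices, giving width 1; this decomposition certifies tw(G) ≤ 1. G has an edge, so its treewidth is at least 1. Therefore the treewidth is 1.

1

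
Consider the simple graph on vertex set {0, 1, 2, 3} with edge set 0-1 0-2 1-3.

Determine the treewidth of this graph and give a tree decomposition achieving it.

Treewidth 1.
Bags: B1 = {0, 1}  B2 = {1, 3}  B3 = {0, 2}
Tree: B1–B2, B1–B3

The largest bag has 2 vertices, giving width 1; this decomposition certifies tw(G) ≤ 1. Any graph with an edge has treewidth ≥ 1, and G has the edge 1–0. Hence tw(G) = 1 exactly.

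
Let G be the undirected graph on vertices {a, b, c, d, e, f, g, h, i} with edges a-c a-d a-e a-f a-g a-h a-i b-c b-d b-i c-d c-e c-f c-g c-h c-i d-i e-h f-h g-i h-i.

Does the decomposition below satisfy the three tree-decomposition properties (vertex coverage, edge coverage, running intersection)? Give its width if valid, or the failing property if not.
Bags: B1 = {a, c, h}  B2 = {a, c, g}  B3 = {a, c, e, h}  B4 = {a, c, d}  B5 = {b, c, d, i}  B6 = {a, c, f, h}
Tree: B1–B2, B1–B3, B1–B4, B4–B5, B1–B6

No — edge (i,h) lies in no bag.

A tree decomposition must satisfy three properties: every vertex lies in some bag; for every edge, both endpoints lie together in some bag; and for every vertex, the bags containing it form a connected subtree. Here edge (i,h) lies in no bag, so the decomposition is invalid.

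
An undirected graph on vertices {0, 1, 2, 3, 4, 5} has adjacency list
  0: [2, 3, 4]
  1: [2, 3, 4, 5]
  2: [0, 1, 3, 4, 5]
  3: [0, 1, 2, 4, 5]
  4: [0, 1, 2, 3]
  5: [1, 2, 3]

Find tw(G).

3

A width-3 tree decomposition is:
Bags: B1 = {1, 2, 3, 4}  B2 = {1, 2, 3, 5}  B3 = {0, 2, 3, 4}
Tree: B1–B2, B1–B3
The largest bag has 4 vertices, giving width 3; this decomposition certifies tw(G) ≤ 3. For the lower bound, the 4 vertices {0, 2, 3, 4} are pairwise adjacent, and any tree decomposition puts a clique entirely inside one bag — forcing width ≥ 3. The upper and lower bounds meet at 3, so that is the treewidth.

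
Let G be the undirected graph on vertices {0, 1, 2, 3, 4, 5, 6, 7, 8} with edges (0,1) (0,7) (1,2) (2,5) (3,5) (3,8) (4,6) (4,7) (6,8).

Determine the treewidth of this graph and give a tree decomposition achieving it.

Treewidth 2.
Bags: B1 = {4, 6, 8}  B2 = {3, 4, 8}  B3 = {3, 4, 5}  B4 = {2, 4, 5}  B5 = {1, 2, 4}  B6 = {0, 1, 4}  B7 = {0, 4, 7}
Tree: B1–B2, B2–B3, B3–B4, B4–B5, B5–B6, B6–B7

The largest bag has 3 vertices, giving width 2; this decomposition certifies tw(G) ≤ 2. For the lower bound, G contains the cycle 4–6–8–3–5–2–1–0–7–4, so G is not a forest; only forests have treewidth ≤ 1, hence tw(G) ≥ 2. The upper and lower bounds meet at 2, so that is the treewidth.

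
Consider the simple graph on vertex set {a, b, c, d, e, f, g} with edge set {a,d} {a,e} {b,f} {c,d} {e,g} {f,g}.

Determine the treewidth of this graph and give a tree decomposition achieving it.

Each bag holds 2 vertices, so the decomposition has width 1, which upper-bounds the treewidth. Any graph with an edge has treewidth ≥ 1, and G has the edge c–d. Combining the bounds, tw(G) = 1.

Treewidth 1.
One optimal decomposition is:
Bags: B1 = {c, d}  B2 = {a, d}  B3 = {a, e}  B4 = {e, g}  B5 = {f, g}  B6 = {b, f}
Tree: B1–B2, B2–B3, B3–B4, B4–B5, B5–B6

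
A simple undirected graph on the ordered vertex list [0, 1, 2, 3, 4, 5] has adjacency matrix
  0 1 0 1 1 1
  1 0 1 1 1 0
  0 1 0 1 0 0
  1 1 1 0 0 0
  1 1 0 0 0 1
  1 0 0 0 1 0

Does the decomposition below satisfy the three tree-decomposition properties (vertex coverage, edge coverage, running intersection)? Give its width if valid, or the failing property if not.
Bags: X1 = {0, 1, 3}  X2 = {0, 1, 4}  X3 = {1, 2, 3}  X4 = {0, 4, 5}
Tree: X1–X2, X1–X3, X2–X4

Yes; width 2.

Checking the three conditions: (i) the bags cover all of {0, 1, 2, 3, 4, 5}; (ii) for each edge, some bag contains both endpoints; (iii) the bags containing any fixed vertex form a subtree. All hold, so the decomposition is valid with width 3 − 1 = 2.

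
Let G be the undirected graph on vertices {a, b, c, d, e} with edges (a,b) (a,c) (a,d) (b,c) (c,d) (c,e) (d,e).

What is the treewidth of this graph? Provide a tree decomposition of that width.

Treewidth 2.
One such decomposition:
Bags: B1 = {a, b, c}  B2 = {a, c, d}  B3 = {c, d, e}
Tree: B1–B2, B2–B3

The largest bag has 3 vertices, giving width 2; this decomposition certifies tw(G) ≤ 2. For the lower bound, the 3 vertices {c, d, e} are pairwise adjacent, and any tree decomposition puts a clique entirely inside one bag — forcing width ≥ 2. Hence tw(G) = 2 exactly.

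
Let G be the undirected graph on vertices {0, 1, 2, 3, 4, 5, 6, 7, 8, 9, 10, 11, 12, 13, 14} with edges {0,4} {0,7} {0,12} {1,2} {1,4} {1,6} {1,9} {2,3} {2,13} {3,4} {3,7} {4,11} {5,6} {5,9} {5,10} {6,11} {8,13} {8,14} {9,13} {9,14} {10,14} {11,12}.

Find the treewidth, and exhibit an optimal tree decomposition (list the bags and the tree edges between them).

Treewidth 3.
Bags: B1 = {5, 8, 10, 14}  B2 = {5, 8, 9, 14}  B3 = {5, 8, 9, 13}  B4 = {5, 6, 9, 13}  B5 = {1, 6, 9, 13}  B6 = {1, 2, 6, 13}  B7 = {1, 2, 6, 11}  B8 = {1, 2, 4, 11}  B9 = {2, 3, 4, 11}  B10 = {3, 4, 11, 12}  B11 = {0, 3, 4, 12}  B12 = {0, 3, 7, 12}
Tree: B1–B2, B2–B3, B3–B4, B4–B5, B5–B6, B6–B7, B7–B8, B8–B9, B9–B10, B10–B11, B11–B12

Each bag holds 4 vertices, so the decomposition has width 3, which upper-bounds the treewidth. For the lower bound: the 4 vertex sets {8,10,14}, {5}, {9}, {1,2,6,13} are disjoint, each induces a connected subgraph, and every pair is joined by at least one edge of G. Contracting each set to a single vertex therefore yields K_{4} as a minor, and since treewidth is minor-monotone, tw(G) ≥ tw(K_{4}) = 3. Combining the bounds, tw(G) = 3.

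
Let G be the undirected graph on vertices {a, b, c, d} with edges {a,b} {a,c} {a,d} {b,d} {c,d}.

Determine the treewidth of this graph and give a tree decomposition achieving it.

Treewidth 2.
Bags: B1 = {a, c, d}  B2 = {a, b, d}
Tree: B1–B2

The largest bag has 3 vertices, giving width 2; this decomposition certifies tw(G) ≤ 2. Conversely, {a, c, d} is a clique of size 3, and the vertices of any clique must share a bag in every tree decomposition; so some bag has ≥ 3 vertices and tw(G) ≥ 2. Hence tw(G) = 2 exactly.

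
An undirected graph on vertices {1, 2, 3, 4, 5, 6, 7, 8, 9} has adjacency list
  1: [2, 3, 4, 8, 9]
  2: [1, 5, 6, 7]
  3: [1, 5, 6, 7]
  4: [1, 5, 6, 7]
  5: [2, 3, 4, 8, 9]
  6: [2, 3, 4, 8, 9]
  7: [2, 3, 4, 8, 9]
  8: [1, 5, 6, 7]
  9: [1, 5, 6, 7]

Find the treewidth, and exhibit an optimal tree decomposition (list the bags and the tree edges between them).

Treewidth 4.
Bags: B1 = {1, 5, 6, 7, 8}  B2 = {1, 2, 5, 6, 7}  B3 = {1, 4, 5, 6, 7}  B4 = {1, 5, 6, 7, 9}  B5 = {1, 3, 5, 6, 7}
Tree: B1–B2, B2–B3, B3–B4, B4–B5

Every bag has size at most 5, so the width is 5 − 1 = 4 and tw(G) ≤ 4. For the lower bound: the 5 vertex sets {6,8}, {1,2}, {4,7}, {5}, {9} are disjoint, each induces a connected subgraph, and every pair is joined by at least one edge of G. Contracting each set to a single vertex therefore yields K_{5} as a minor, and since treewidth is minor-monotone, tw(G) ≥ tw(K_{5}) = 4. The upper and lower bounds meet at 4, so that is the treewidth.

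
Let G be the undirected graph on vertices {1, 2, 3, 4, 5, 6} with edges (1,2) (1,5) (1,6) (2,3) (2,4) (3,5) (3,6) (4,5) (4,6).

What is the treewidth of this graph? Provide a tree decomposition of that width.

Every bag has size at most 4, so the width is 4 − 1 = 3 and tw(G) ≤ 3. For the lower bound: the 4 vertex sets {4,6}, {1,5}, {3}, {2} are disjoint, each induces a connected subgraph, and every pair is joined by at least one edge of G. Contracting each set to a single vertex therefore yields K_{4} as a minor, and since treewidth is minor-monotone, tw(G) ≥ tw(K_{4}) = 3. Hence tw(G) = 3 exactly.

Treewidth 3.
One optimal decomposition is:
Bags: B1 = {1, 3, 4, 6}  B2 = {1, 3, 4, 5}  B3 = {1, 2, 3, 4}
Tree: B1–B2, B2–B3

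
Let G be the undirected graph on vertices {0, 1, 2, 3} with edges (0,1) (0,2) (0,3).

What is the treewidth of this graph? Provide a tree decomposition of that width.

The largest bag has 2 vertices, giving width 1; this decomposition certifies tw(G) ≤ 1. Since G has at least one edge (e.g. 0–3), it is not an edgeless graph, so tw(G) ≥ 1. Hence tw(G) = 1 exactly.

Treewidth 1.
One optimal decomposition is:
Bags: B1 = {0, 3}  B2 = {0, 1}  B3 = {0, 2}
Tree: B1–B2, B2–B3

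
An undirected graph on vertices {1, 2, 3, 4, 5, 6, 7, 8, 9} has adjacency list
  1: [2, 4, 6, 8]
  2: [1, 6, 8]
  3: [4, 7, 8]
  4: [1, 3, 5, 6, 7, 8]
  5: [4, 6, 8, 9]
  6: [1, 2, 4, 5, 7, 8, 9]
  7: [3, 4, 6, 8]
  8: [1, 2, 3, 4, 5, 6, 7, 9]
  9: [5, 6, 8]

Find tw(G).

3

A width-3 tree decomposition is:
Bags: B1 = {4, 6, 7, 8}  B2 = {4, 5, 6, 8}  B3 = {1, 4, 6, 8}  B4 = {3, 4, 7, 8}  B5 = {1, 2, 6, 8}  B6 = {5, 6, 8, 9}
Tree: B1–B2, B1–B3, B1–B4, B3–B5, B2–B6
Each bag holds 4 vertices, so the decomposition has width 3, which upper-bounds the treewidth. On the other hand G contains the 4-clique {3, 4, 7, 8}. A clique must lie in a single bag of any decomposition, so no decomposition can have width below 3. Therefore the treewidth is 3.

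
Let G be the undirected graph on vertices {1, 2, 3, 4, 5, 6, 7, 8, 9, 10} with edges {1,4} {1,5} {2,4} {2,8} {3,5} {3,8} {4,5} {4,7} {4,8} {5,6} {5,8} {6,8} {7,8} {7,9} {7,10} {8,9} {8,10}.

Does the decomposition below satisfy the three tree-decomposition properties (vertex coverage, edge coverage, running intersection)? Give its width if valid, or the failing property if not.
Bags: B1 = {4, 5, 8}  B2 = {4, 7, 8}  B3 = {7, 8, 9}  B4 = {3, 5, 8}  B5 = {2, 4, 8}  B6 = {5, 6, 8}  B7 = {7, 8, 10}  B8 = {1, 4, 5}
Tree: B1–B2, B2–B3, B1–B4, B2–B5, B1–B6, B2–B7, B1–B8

Yes; width 2.

Every vertex of G appears in some bag (union = {1, 2, 3, 4, 5, 6, 7, 8, 9, 10}); every edge is covered by a bag; and for each vertex v the set of bags containing v is connected in the bag tree. The decomposition is therefore valid. The largest bag has 3 vertices, so the width is 2.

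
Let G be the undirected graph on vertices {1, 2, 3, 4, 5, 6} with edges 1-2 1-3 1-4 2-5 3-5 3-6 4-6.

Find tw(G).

2

A width-2 tree decomposition is:
Bags: B1 = {1, 4, 6}  B2 = {1, 3, 6}  B3 = {1, 2, 3}  B4 = {2, 3, 5}
Tree: B1–B2, B2–B3, B3–B4
Each bag holds 3 vertices, so the decomposition has width 2, which upper-bounds the treewidth. For the lower bound, G contains the cycle 4–6–3–1–4, so G is not a forest; only forests have treewidth ≤ 1, hence tw(G) ≥ 2. Therefore the treewidth is 2.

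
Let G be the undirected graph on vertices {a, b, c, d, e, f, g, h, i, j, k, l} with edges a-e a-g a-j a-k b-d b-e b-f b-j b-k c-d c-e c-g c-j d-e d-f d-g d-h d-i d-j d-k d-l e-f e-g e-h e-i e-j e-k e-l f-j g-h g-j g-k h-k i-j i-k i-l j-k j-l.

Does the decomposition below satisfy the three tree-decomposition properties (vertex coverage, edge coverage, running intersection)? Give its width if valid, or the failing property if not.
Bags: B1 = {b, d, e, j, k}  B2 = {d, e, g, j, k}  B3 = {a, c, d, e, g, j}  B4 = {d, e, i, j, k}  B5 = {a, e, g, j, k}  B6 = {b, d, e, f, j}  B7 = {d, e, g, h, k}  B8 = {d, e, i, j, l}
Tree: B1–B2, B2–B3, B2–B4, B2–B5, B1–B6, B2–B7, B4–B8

No — bags containing vertex a are not connected in the tree.

A tree decomposition must satisfy three properties: every vertex lies in some bag; for every edge, both endpoints lie together in some bag; and for every vertex, the bags containing it form a connected subtree. Here bags containing vertex a are not connected in the tree, so the decomposition is invalid.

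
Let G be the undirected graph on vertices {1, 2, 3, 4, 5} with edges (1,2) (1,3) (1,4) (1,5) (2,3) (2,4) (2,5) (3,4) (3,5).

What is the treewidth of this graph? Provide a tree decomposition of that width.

Treewidth 3.
Bags: B1 = {1, 2, 3, 5}  B2 = {1, 2, 3, 4}
Tree: B1–B2

The largest bag has 4 vertices, giving width 3; this decomposition certifies tw(G) ≤ 3. For the lower bound, the 4 vertices {1, 2, 3, 4} are pairwise adjacent, and any tree decomposition puts a clique entirely inside one bag — forcing width ≥ 3. Therefore the treewidth is 3.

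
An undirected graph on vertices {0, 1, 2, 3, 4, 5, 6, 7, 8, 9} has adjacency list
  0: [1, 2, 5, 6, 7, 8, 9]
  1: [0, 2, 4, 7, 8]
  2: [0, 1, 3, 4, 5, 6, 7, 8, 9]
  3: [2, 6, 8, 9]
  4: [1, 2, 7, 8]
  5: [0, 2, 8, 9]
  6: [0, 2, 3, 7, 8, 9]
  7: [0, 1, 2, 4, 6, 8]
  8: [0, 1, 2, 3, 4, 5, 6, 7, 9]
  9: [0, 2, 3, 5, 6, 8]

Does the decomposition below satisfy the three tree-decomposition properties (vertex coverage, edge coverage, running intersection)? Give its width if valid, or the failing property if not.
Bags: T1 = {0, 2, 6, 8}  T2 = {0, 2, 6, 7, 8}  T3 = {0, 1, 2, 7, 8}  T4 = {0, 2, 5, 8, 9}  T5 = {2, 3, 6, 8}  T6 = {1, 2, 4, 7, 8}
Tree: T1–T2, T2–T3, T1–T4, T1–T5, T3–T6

No — edge (9,6) lies in no bag.

A tree decomposition must satisfy three properties: every vertex lies in some bag; for every edge, both endpoints lie together in some bag; and for every vertex, the bags containing it form a connected subtree. Here edge (9,6) lies in no bag, so the decomposition is invalid.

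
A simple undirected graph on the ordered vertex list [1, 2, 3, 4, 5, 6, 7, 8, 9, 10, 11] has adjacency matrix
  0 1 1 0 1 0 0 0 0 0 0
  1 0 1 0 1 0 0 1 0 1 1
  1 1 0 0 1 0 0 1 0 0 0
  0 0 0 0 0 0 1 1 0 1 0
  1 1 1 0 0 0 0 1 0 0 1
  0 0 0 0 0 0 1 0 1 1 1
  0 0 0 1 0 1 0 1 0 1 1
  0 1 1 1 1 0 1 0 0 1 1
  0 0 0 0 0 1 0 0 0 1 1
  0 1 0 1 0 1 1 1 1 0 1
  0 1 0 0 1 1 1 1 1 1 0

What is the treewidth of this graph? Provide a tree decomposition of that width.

Each bag holds 4 vertices, so the decomposition has width 3, which upper-bounds the treewidth. Conversely, {2, 3, 5, 8} is a clique of size 4, and the vertices of any clique must share a bag in every tree decomposition; so some bag has ≥ 4 vertices and tw(G) ≥ 3. Hence tw(G) = 3 exactly.

Treewidth 3.
Bags: B1 = {2, 8, 10, 11}  B2 = {7, 8, 10, 11}  B3 = {4, 7, 8, 10}  B4 = {6, 7, 10, 11}  B5 = {6, 9, 10, 11}  B6 = {2, 5, 8, 11}  B7 = {2, 3, 5, 8}  B8 = {1, 2, 3, 5}
Tree: B1–B2, B2–B3, B2–B4, B4–B5, B1–B6, B6–B7, B7–B8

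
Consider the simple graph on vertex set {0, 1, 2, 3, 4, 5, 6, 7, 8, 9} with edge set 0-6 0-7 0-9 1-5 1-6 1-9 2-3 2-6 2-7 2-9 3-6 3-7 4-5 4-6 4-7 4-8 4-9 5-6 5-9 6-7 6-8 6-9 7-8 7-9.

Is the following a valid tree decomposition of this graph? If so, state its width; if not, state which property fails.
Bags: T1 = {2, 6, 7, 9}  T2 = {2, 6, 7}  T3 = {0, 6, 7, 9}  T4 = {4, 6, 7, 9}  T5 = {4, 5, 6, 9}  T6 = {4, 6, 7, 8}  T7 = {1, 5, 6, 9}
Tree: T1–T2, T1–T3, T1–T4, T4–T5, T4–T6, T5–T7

A tree decomposition must satisfy three properties: every vertex lies in some bag; for every edge, both endpoints lie together in some bag; and for every vertex, the bags containing it form a connected subtree. Here vertex 3 appears in no bag, so the decomposition is invalid.

No — vertex 3 appears in no bag.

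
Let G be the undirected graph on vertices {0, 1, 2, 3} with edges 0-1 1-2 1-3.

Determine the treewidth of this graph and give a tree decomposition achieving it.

Treewidth 1.
Bags: B1 = {1, 3}  B2 = {0, 1}  B3 = {1, 2}
Tree: B1–B2, B2–B3

Each bag holds 2 vertices, so the decomposition has width 1, which upper-bounds the treewidth. Since G has at least one edge (e.g. 3–1), it is not an edgeless graph, so tw(G) ≥ 1. Hence tw(G) = 1 exactly.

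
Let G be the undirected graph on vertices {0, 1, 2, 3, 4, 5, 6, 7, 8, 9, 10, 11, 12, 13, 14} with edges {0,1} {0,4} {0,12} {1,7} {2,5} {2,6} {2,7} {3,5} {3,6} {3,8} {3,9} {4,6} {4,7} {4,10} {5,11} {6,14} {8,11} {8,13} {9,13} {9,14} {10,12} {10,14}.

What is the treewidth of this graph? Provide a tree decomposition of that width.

Treewidth 3.
One optimal decomposition is:
Bags: B1 = {8, 9, 11, 13}  B2 = {3, 8, 9, 11}  B3 = {3, 5, 9, 11}  B4 = {3, 5, 9, 14}  B5 = {3, 5, 6, 14}  B6 = {2, 5, 6, 14}  B7 = {2, 6, 10, 14}  B8 = {2, 4, 6, 10}  B9 = {2, 4, 7, 10}  B10 = {4, 7, 10, 12}  B11 = {0, 4, 7, 12}  B12 = {0, 1, 7, 12}
Tree: B1–B2, B2–B3, B3–B4, B4–B5, B5–B6, B6–B7, B7–B8, B8–B9, B9–B10, B10–B11, B11–B12

Every bag has size at most 4, so the width is 4 − 1 = 3 and tw(G) ≤ 3. For the lower bound: the 4 vertex sets {8,11,13}, {9}, {3}, {2,5,6,14} are disjoint, each induces a connected subgraph, and every pair is joined by at least one edge of G. Contracting each set to a single vertex therefore yields K_{4} as a minor, and since treewidth is minor-monotone, tw(G) ≥ tw(K_{4}) = 3. Hence tw(G) = 3 exactly.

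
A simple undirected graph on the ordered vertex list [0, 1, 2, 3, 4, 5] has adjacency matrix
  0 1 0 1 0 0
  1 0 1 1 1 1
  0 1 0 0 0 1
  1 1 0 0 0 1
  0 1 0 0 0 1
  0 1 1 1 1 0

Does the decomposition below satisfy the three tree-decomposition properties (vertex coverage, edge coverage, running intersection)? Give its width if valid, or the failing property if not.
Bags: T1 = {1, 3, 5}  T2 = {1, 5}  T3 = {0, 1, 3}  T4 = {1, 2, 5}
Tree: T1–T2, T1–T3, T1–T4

A tree decomposition must satisfy three properties: every vertex lies in some bag; for every edge, both endpoints lie together in some bag; and for every vertex, the bags containing it form a connected subtree. Here vertex 4 appears in no bag, so the decomposition is invalid.

No — vertex 4 appears in no bag.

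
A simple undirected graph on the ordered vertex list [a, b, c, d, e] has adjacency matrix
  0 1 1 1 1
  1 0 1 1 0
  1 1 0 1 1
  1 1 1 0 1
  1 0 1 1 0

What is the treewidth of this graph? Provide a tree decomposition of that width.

Each bag holds 4 vertices, so the decomposition has width 3, which upper-bounds the treewidth. On the other hand G contains the 4-clique {a, c, d, e}. A clique must lie in a single bag of any decomposition, so no decomposition can have width below 3. Combining the bounds, tw(G) = 3.

Treewidth 3.
One optimal decomposition is:
Bags: B1 = {a, c, d, e}  B2 = {a, b, c, d}
Tree: B1–B2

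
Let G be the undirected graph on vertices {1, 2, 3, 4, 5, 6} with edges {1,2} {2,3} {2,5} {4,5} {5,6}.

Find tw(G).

1

A width-1 tree decomposition is:
Bags: B1 = {2, 5}  B2 = {4, 5}  B3 = {2, 3}  B4 = {5, 6}  B5 = {1, 2}
Tree: B1–B2, B1–B3, B2–B4, B1–B5
Each bag holds 2 vertices, so the decomposition has width 1, which upper-bounds the treewidth. Since G has at least one edge (e.g. 5–2), it is not an edgeless graph, so tw(G) ≥ 1. Hence tw(G) = 1 exactly.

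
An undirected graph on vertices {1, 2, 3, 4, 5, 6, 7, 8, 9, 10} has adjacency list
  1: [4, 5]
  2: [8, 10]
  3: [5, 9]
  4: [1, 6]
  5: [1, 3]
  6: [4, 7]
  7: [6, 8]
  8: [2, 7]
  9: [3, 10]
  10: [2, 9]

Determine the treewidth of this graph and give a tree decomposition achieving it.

Every bag has size at most 3, so the width is 3 − 1 = 2 and tw(G) ≤ 2. The edges 4–1–5–3–9–10–2–8–7–6–4 form a cycle, so G is not a tree and its treewidth is at least 2. Combining the bounds, tw(G) = 2.

Treewidth 2.
Bags: B1 = {1, 4, 5}  B2 = {3, 4, 5}  B3 = {3, 4, 9}  B4 = {4, 9, 10}  B5 = {2, 4, 10}  B6 = {2, 4, 8}  B7 = {4, 7, 8}  B8 = {4, 6, 7}
Tree: B1–B2, B2–B3, B3–B4, B4–B5, B5–B6, B6–B7, B7–B8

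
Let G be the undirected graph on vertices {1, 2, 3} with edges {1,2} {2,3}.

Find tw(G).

1

A width-1 tree decomposition is:
Bags: B1 = {2, 3}  B2 = {1, 2}
Tree: B1–B2
Every bag has size at most 2, so the width is 2 − 1 = 1 and tw(G) ≤ 1. Since G has at least one edge (e.g. 3–2), it is not an edgeless graph, so tw(G) ≥ 1. Hence tw(G) = 1 exactly.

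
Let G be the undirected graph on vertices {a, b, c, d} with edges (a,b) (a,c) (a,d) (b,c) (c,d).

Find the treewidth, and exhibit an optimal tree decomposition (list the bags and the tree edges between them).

Each bag holds 3 vertices, so the decomposition has width 2, which upper-bounds the treewidth. Conversely, {a, c, d} is a clique of size 3, and the vertices of any clique must share a bag in every tree decomposition; so some bag has ≥ 3 vertices and tw(G) ≥ 2. Combining the bounds, tw(G) = 2.

Treewidth 2.
One such decomposition:
Bags: B1 = {a, b, c}  B2 = {a, c, d}
Tree: B1–B2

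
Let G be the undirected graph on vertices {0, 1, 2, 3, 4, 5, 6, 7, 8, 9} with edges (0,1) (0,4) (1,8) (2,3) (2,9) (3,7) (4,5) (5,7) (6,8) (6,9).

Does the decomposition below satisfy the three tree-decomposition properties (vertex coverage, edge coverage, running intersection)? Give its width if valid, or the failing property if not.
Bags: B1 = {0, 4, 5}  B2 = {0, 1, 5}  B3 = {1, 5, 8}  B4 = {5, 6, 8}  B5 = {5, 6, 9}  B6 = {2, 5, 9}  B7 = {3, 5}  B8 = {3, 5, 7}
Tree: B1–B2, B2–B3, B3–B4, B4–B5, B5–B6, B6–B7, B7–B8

A tree decomposition must satisfy three properties: every vertex lies in some bag; for every edge, both endpoints lie together in some bag; and for every vertex, the bags containing it form a connected subtree. Here edge (2,3) lies in no bag, so the decomposition is invalid.

No — edge (2,3) lies in no bag.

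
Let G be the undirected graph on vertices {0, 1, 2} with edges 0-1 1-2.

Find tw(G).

1

A width-1 tree decomposition is:
Bags: B1 = {1, 2}  B2 = {0, 1}
Tree: B1–B2
Every bag has size at most 2, so the width is 2 − 1 = 1 and tw(G) ≤ 1. Any graph with an edge has treewidth ≥ 1, and G has the edge 1–2. Combining the bounds, tw(G) = 1.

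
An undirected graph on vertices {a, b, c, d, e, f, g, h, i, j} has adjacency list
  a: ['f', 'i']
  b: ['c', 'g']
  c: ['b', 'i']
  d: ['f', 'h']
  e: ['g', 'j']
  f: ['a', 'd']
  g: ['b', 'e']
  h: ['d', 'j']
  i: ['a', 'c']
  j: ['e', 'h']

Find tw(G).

A width-2 tree decomposition is:
Bags: B1 = {e, g, j}  B2 = {b, g, j}  B3 = {b, c, j}  B4 = {c, i, j}  B5 = {a, i, j}  B6 = {a, f, j}  B7 = {d, f, j}  B8 = {d, h, j}
Tree: B1–B2, B2–B3, B3–B4, B4–B5, B5–B6, B6–B7, B7–B8
Each bag holds 3 vertices, so the decomposition has width 2, which upper-bounds the treewidth. Since j–e–g–b–c–i–a–f–d–h–j is a cycle in G, G is not acyclic. Forests are exactly the graphs of treewidth ≤ 1, so tw(G) ≥ 2. The upper and lower bounds meet at 2, so that is the treewidth.

2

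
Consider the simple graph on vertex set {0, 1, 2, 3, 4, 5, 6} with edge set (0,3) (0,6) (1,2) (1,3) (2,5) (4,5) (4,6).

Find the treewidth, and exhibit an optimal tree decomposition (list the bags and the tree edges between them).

Treewidth 2.
One such decomposition:
Bags: B1 = {1, 2, 3}  B2 = {0, 2, 3}  B3 = {0, 2, 6}  B4 = {2, 4, 6}  B5 = {2, 4, 5}
Tree: B1–B2, B2–B3, B3–B4, B4–B5

Each bag holds 3 vertices, so the decomposition has width 2, which upper-bounds the treewidth. The edges 2–1–3–0–6–4–5–2 form a cycle, so G is not a tree and its treewidth is at least 2. Combining the bounds, tw(G) = 2.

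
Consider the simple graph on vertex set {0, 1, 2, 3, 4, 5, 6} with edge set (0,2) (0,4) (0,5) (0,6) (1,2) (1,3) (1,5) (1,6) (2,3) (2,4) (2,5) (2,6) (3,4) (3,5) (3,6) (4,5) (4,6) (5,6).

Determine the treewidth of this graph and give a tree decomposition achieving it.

Treewidth 4.
One such decomposition:
Bags: B1 = {2, 3, 4, 5, 6}  B2 = {0, 2, 4, 5, 6}  B3 = {1, 2, 3, 5, 6}
Tree: B1–B2, B1–B3

Each bag holds 5 vertices, so the decomposition has width 4, which upper-bounds the treewidth. For the lower bound, the 5 vertices {0, 2, 4, 5, 6} are pairwise adjacent, and any tree decomposition puts a clique entirely inside one bag — forcing width ≥ 4. Therefore the treewidth is 4.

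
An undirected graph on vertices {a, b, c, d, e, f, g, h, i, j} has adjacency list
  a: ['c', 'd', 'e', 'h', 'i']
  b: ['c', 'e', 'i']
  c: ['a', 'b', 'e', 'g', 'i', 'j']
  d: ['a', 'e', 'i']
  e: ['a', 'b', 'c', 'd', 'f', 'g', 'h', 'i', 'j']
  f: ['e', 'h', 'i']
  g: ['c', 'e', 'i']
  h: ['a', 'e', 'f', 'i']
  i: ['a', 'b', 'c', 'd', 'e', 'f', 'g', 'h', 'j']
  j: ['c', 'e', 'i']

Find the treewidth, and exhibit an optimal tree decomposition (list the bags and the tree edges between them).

The largest bag has 4 vertices, giving width 3; this decomposition certifies tw(G) ≤ 3. On the other hand G contains the 4-clique {a, d, e, i}. A clique must lie in a single bag of any decomposition, so no decomposition can have width below 3. Therefore the treewidth is 3.

Treewidth 3.
Bags: B1 = {c, e, i, j}  B2 = {b, c, e, i}  B3 = {a, c, e, i}  B4 = {c, e, g, i}  B5 = {a, e, h, i}  B6 = {a, d, e, i}  B7 = {e, f, h, i}
Tree: B1–B2, B2–B3, B3–B4, B3–B5, B5–B6, B5–B7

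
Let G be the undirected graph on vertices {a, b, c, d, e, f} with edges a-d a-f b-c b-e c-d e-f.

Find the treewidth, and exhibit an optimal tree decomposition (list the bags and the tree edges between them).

Treewidth 2.
Bags: B1 = {a, e, f}  B2 = {a, d, e}  B3 = {c, d, e}  B4 = {b, c, e}
Tree: B1–B2, B2–B3, B3–B4

Every bag has size at most 3, so the width is 3 − 1 = 2 and tw(G) ≤ 2. The edges e–f–a–d–c–b–e form a cycle, so G is not a tree and its treewidth is at least 2. The upper and lower bounds meet at 2, so that is the treewidth.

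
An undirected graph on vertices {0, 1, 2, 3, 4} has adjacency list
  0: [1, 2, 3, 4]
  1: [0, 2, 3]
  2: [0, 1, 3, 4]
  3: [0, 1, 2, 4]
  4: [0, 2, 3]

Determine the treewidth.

A width-3 tree decomposition is:
Bags: B1 = {0, 2, 3, 4}  B2 = {0, 1, 2, 3}
Tree: B1–B2
Every bag has size at most 4, so the width is 4 − 1 = 3 and tw(G) ≤ 3. For the lower bound, the 4 vertices {0, 1, 2, 3} are pairwise adjacent, and any tree decomposition puts a clique entirely inside one bag — forcing width ≥ 3. Hence tw(G) = 3 exactly.

3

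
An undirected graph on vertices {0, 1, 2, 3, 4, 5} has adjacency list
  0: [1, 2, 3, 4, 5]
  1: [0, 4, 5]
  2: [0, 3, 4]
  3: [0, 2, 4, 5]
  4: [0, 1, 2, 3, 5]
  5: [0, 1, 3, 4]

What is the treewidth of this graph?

A width-3 tree decomposition is:
Bags: B1 = {0, 2, 3, 4}  B2 = {0, 3, 4, 5}  B3 = {0, 1, 4, 5}
Tree: B1–B2, B2–B3
Every bag has size at most 4, so the width is 4 − 1 = 3 and tw(G) ≤ 3. Conversely, {0, 1, 4, 5} is a clique of size 4, and the vertices of any clique must share a bag in every tree decomposition; so some bag has ≥ 4 vertices and tw(G) ≥ 3. The upper and lower bounds meet at 3, so that is the treewidth.

3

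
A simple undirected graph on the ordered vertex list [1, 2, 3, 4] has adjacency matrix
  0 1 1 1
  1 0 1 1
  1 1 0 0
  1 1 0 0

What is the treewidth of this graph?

2

A width-2 tree decomposition is:
Bags: B1 = {1, 2, 3}  B2 = {1, 2, 4}
Tree: B1–B2
Every bag has size at most 3, so the width is 3 − 1 = 2 and tw(G) ≤ 2. On the other hand G contains the 3-clique {1, 2, 3}. A clique must lie in a single bag of any decomposition, so no decomposition can have width below 2. Therefore the treewidth is 2.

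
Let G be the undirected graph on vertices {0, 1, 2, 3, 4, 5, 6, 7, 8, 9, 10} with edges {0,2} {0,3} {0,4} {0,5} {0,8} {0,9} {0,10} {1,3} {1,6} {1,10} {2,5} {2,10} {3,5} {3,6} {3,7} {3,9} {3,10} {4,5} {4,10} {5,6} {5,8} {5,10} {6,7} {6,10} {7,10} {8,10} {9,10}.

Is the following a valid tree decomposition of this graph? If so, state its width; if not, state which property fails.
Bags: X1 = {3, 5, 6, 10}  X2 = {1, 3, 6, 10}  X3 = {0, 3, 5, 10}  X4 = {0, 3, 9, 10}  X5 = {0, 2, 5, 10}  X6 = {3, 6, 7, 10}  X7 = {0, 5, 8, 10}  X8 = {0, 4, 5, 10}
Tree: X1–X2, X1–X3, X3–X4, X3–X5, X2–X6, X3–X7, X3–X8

Yes; width 3.

Checking the three conditions: (i) the bags cover all of {0, 1, 2, 3, 4, 5, 6, 7, 8, 9, 10}; (ii) for each edge, some bag contains both endpoints; (iii) the bags containing any fixed vertex form a subtree. All hold, so the decomposition is valid with width 4 − 1 = 3.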